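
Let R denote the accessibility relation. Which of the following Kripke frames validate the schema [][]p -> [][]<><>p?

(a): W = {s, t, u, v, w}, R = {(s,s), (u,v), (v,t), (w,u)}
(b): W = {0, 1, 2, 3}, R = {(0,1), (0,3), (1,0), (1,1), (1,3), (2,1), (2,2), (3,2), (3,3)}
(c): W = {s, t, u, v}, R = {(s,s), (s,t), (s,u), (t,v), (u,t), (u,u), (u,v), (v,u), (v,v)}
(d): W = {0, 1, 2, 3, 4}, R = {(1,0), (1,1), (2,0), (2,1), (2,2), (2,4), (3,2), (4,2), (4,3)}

(b), (c)

The schema corresponds to a generalized confluence (Geach) condition: forall x forall z (x R^2 z -> exists w (x R^2 w & z R^2 w)).
(a): fails — uR²t but no w* with uR²w* and tR²w*.
(b): holds.
(c): holds.
(d): fails — 1R²0 but no w with 1R²w and 0R²w.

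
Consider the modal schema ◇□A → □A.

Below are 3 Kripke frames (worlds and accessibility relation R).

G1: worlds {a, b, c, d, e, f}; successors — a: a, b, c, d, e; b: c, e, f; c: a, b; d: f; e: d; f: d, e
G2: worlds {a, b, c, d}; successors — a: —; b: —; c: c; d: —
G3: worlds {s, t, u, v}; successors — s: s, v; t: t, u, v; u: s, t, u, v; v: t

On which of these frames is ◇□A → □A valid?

G2

This is the axiom for the Euclidean property; its first-order frame correspondent is ∀x ∀y ∀z (Rxy ∧ Rxz → Ryz).
G1: fails — Rab and Rab but not Rbb.
G2: ✓.
G3: fails — Rsv and Rsv but not Rvv.
Valid on: G2.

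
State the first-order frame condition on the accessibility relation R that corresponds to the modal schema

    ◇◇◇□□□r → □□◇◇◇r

This is a Sahlqvist (Geach-type) schema ◇^3□^3r → □^2◇^3r.
Minimal-valuation argument: fix x; take any y with xR^3y and any z with xR^2z. Set V(r) to the set of worlds R-reachable from y in exactly 3 steps. Then □^3r holds at y, so the antecedent holds at x; validity forces ◇^3r at z, giving a w with zR^3w and yR^3w.
First-order correspondent: ∀x ∀y ∀z ((xR³y ∧ xR²z) → ∃w (yR³w ∧ zR³w)).

∀x ∀y ∀z ((xR³y ∧ xR²z) → ∃w (yR³w ∧ zR³w))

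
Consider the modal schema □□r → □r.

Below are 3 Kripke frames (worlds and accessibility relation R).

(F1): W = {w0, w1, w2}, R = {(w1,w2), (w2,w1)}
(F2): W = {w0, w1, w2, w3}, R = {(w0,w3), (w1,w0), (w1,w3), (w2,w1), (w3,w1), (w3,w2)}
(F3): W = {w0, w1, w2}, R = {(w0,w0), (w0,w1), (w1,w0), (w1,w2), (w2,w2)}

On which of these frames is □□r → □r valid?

(F3)

This is the axiom for density; its first-order frame correspondent is ∀x ∀y (Rxy → ∃z (Rxz ∧ Rzy)).
(F1): fails — Rw1w2 but no z with Rw1z and Rzw2.
(F2): fails — Rw1w0 but no z with Rw1z and Rzw0.
(F3): condition met.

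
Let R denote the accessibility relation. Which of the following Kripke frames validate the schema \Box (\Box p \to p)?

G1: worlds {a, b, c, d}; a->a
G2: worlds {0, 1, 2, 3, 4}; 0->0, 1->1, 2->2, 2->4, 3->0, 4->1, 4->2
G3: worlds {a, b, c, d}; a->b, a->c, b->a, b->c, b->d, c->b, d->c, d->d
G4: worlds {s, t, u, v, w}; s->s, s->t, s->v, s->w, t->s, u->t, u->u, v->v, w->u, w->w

G1

The schema corresponds to shift-reflexivity: \forall x \forall y (Rxy \to Ryy).
G1: condition met.
G2: fails — R24 but not R44.
G3: fails — Rbc but not Rcc.
G4: fails — Rut but not Rtt.
Valid on: G1.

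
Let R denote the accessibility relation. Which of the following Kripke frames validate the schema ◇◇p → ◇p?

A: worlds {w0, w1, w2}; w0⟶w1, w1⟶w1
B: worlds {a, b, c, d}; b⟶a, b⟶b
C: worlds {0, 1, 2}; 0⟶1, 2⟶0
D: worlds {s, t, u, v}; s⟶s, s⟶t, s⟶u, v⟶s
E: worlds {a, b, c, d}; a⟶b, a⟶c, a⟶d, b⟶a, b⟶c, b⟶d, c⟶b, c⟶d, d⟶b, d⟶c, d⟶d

This is the axiom for transitivity; its first-order frame correspondent is ∀x ∀y ∀z (Rxy ∧ Ryz → Rxz).
A: satisfies the condition.
B: satisfies the condition.
C: fails — R20 and R01 but not R21.
D: fails — Rvs and Rsu but not Rvu.
E: fails — Rbc and Rcb but not Rbb.
Valid on: A, B.

A, B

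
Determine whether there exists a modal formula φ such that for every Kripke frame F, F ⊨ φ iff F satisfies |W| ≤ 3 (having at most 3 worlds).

Modal frame validity is preserved under disjoint unions.
Any modal formula valid on each of 4 disjoint one-world frames is valid on their disjoint union (validity is preserved under disjoint unions). Each one-world frame has |W|=1≤3, but the union has |W|=4.
So the class is not modally definable.

No — not modally definable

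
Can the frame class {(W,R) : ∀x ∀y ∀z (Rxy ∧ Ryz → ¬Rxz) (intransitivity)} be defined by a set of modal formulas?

No

If a class were modally definable it would be closed under surjective bounded morphisms (Goldblatt–Thomason).
The 7-cycle (worlds w0,w1,w2,w3,w4,w5,w6 with w0→w1→w2→w3→w4→w5→w6→w0) is intransitive. Mapping every world to a single reflexive point • is a surjective bounded morphism; the reflexive point is not intransitive (R••∧R•• but R••).
So no modal formula (or set of formulas) defines exactly the intransitive frames.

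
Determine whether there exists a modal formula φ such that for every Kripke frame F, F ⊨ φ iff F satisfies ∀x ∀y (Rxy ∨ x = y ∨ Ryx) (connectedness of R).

Any modally definable frame class is closed under disjoint unions.
Take 2 disjoint single-world reflexive frames: each is trivially connected, but their disjoint union has 2 worlds with no edge between distinct components, so it is not connected.
So no modal formula (or set of formulas) defines exactly the connected frames.

Not modally definable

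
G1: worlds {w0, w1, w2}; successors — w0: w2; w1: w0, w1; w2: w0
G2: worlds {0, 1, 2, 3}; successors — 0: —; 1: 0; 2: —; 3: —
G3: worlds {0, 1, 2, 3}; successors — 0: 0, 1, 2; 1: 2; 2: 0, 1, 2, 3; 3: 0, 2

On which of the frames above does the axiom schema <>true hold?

G1, G3

Frame correspondent (Sahlqvist): forall x exists y Rxy — i.e. seriality.
G1: holds.
G2: fails — world 0 has no successor.
G3: holds.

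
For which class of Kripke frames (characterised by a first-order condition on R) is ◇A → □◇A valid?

The Euclidean property

Suppose ◇A→□◇A is valid. Take Rxy, Rxz and set V(A)={y}. Then ◇A at x, so □◇A at x, so ◇A at z, so some w with Rzw has A; w=y, i.e. Rzy. By symmetry of the argument, Ryz.
Conversely, on a frame with the Euclidean property the schema holds at every world under every valuation.
So the correspondent is the Euclidean property.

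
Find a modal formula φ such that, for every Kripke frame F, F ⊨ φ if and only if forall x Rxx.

□r → r

This is reflexivity; the standard corresponding axiom is T: □r → r.
Suppose □r→r is valid. At any x set V(r)={w : Rxw}. Then □r holds at x, so r holds at x, i.e. Rxx.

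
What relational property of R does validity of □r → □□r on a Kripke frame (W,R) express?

Transitivity

This schema is the 4 axiom.
Its frame correspondent is transitivity — ∀x ∀y ∀z (Rxy ∧ Ryz → Rxz).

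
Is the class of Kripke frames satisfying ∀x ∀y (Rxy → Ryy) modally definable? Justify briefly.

Yes — defined by □(□p → p)

The condition is shift-reflexivity. A defining modal formula is □(□p → p).
Suppose □(□p→p) is valid. Take Rxy and set V(p)={w : Ryw}. Then at y, □p holds; since □(□p→p) at x, □p→p at y, so p at y, i.e. Ryy.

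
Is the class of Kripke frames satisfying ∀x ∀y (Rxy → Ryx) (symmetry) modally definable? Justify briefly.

Yes: it is symmetry, defined by the B schema q → □◇q.
Suppose q→□◇q is valid. Take Rxy and set V(q)={x}. Then q at x, so □◇q at x, so ◇q at y, so some z with Ryz has q; z=x, i.e. Ryx.

Yes — defined by q → □◇q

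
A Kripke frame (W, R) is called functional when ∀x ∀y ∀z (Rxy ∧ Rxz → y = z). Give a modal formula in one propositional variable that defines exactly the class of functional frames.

◇q → □q

A defining formula is ◇q → □q (the CD axiom).
Suppose ◇q→□q is valid. Take Rxy, Rxz and set V(q)={y}. Then ◇q at x, so □q at x, so q at z, i.e. z=y.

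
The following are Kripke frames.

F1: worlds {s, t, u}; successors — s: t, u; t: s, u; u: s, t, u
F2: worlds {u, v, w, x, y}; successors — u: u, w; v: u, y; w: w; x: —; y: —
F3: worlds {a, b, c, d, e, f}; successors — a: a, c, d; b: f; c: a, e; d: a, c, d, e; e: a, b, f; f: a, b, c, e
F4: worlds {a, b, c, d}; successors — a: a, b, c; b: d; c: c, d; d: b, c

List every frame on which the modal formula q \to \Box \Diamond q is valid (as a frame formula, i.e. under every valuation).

F1

The schema corresponds to symmetry: \forall x \forall y (Rxy \to Ryx).
F1: satisfies the condition.
F2: fails — Ruw but not Rwu.
F3: fails — Rde but not Red.
F4: fails — Rab but not Rba.
Valid on: F1.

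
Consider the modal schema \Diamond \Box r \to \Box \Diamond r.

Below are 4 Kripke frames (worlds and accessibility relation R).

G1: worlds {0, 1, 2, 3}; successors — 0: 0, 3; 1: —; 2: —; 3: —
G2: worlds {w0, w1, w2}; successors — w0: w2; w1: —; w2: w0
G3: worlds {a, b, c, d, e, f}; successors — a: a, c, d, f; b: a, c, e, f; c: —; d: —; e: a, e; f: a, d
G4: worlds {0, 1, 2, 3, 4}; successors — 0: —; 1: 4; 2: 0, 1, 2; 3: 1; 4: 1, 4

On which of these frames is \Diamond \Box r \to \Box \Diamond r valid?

Frame correspondent (Sahlqvist): \forall x \forall y \forall z (Rxy \wedge Rxz \to \exists w (Ryw \wedge Rzw)) — i.e. convergence.
G1: fails — R00 and R03 but 0 and 3 have no common successor.
G2: condition met.
G3: fails — Raa and Rac but a and c have no common successor.
G4: fails — R20 and R20 but 0 and 0 have no common successor.
Valid on: G2.

G2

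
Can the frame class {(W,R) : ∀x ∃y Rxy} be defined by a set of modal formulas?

This is a Sahlqvist condition; the D axiom □q → ◇q defines it.
Suppose □q→◇q is valid. At any x set V(q)=W. Then □q at x, so ◇q at x, so x has a successor.

Yes — defined by □q → ◇q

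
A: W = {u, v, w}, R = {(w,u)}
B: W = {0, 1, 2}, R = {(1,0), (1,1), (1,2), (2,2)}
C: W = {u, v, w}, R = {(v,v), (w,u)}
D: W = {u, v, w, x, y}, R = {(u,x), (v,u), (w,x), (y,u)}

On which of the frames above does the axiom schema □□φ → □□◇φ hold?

Frame correspondent (Sahlqvist): ∀x ∀z (xR²z → ∃w (xR²w ∧ zRw)) — i.e. a generalized confluence (Geach) condition.
A: condition met.
B: fails — 1R²0 but no w with 1R²w and 0Rw.
C: condition met.
D: fails — vR²x but no t with vR²t and xRt.

A, C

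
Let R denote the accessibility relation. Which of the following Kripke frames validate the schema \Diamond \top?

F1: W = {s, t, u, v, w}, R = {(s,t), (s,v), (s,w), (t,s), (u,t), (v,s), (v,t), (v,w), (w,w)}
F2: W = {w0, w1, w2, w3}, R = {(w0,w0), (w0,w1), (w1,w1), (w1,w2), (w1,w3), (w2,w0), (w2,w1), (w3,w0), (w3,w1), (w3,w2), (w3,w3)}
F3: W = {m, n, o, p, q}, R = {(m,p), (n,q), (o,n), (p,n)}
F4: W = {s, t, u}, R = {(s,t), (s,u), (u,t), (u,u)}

Frame correspondent (Sahlqvist): \forall x \exists y Rxy — i.e. seriality.
F1: condition met.
F2: condition met.
F3: fails — world q has no successor.
F4: fails — world t has no successor.
Valid on: F1, F2.

F1, F2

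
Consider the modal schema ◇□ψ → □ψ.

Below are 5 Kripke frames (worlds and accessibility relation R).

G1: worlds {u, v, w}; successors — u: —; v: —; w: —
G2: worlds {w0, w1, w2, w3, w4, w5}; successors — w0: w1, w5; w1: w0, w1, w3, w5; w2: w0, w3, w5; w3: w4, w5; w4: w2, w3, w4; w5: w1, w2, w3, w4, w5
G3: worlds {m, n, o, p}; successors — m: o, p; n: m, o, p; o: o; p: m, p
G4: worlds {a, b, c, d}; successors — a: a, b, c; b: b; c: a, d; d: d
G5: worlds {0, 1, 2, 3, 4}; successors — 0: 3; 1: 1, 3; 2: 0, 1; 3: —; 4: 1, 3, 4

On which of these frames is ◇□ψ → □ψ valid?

G1

The schema corresponds to the Euclidean property: ∀x ∀y ∀z (Rxy ∧ Rxz → Ryz).
G1: holds.
G2: fails — Rw1w3 and Rw1w3 but not Rw3w3.
G3: fails — Rmo and Rmp but not Rop.
G4: fails — Rab and Raa but not Rba.
G5: fails — R03 and R03 but not R33.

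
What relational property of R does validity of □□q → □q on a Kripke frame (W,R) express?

Suppose □□q→□q is valid. Take Rxy and set V(q)={w : xR²w}. Then □□q at x, so □q at x, so q at y, i.e. ∃z(Rxz∧Rzy).
Conversely, on a frame with density the schema holds at every world under every valuation.
Frame condition: ∀x ∀y (Rxy → ∃z (Rxz ∧ Rzy)).

density: ∀x ∀y (Rxy → ∃z (Rxz ∧ Rzy))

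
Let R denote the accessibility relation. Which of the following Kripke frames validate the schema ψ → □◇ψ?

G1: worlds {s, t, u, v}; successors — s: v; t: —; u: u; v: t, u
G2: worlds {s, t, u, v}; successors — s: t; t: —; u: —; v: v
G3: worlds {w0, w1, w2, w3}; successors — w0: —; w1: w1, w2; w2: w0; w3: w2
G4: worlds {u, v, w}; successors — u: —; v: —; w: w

The schema corresponds to symmetry: ∀x ∀y (Rxy → Ryx).
G1: fails — Rvt but not Rtv.
G2: fails — Rst but not Rts.
G3: fails — Rw1w2 but not Rw2w1.
G4: ✓.

G4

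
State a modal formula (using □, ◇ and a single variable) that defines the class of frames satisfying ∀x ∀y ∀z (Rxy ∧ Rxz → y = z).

A defining formula is ◇s → □s (the CD axiom).

◇s → □s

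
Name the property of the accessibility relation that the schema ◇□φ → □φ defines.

Replacing φ by ¬φ and contraposing gives the equivalent schema ◇φ → □◇φ.
Suppose ◇φ→□◇φ is valid. Take Rxy, Rxz and set V(φ)={y}. Then ◇φ at x, so □◇φ at x, so ◇φ at z, so some w with Rzw has φ; w=y, i.e. Rzy. By symmetry of the argument, Ryz.
Conversely, on a frame with the Euclidean property the schema holds at every world under every valuation.
So the correspondent is the Euclidean property.

The Euclidean property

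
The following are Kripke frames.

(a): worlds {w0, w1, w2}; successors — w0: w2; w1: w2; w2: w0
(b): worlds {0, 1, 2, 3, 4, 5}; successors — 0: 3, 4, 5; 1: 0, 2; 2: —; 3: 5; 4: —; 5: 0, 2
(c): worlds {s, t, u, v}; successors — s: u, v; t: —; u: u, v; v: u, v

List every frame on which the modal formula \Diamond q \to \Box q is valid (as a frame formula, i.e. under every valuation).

(a)

This is the axiom for partial functionality; its first-order frame correspondent is \forall x \forall y \forall z (Rxy \wedge Rxz \to y = z).
(a): condition met.
(b): fails — 0 sees both 3 and 4.
(c): fails — s sees both u and v.
Valid on: (a).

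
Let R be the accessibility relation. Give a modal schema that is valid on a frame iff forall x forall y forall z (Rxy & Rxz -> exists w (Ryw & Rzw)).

A defining formula is ◇□ψ → □◇ψ (the .2 axiom).
Suppose ◇□ψ→□◇ψ is valid. Take Rxy, Rxz and set V(ψ)={w : Ryw}. Then □ψ at y so ◇□ψ at x, so □◇ψ at x, so ◇ψ at z, giving w with Rzw and Ryw.

◇□ψ → □◇ψ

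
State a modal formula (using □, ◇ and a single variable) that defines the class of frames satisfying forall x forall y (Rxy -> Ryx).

A defining formula is s → □◇s (the B axiom).
Suppose s→□◇s is valid. Take Rxy and set V(s)={x}. Then s at x, so □◇s at x, so ◇s at y, so some z with Ryz has s; z=x, i.e. Ryx.

s → □◇s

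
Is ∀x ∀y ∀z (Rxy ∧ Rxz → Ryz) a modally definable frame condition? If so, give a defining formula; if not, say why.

Yes: it is the Euclidean property, defined by the 5 schema ◇r → □◇r.

Definable; ◇r → □◇r defines it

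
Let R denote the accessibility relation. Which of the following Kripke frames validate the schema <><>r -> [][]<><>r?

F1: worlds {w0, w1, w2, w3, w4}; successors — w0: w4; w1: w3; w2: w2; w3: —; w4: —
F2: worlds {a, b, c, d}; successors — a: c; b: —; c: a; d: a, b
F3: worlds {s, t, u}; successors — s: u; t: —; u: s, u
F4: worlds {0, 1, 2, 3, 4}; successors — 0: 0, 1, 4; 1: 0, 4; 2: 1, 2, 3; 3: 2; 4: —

Frame correspondent (Sahlqvist): forall x forall y forall z ((x R^2 y & x R^2 z) -> exists w (y = w & z R^2 w)) — i.e. a generalized confluence (Geach) condition.
F1: condition met.
F2: condition met.
F3: condition met.
F4: fails — 0R²0, 0R²4 but no w with 0=w and 4R²w.

F1, F2, F3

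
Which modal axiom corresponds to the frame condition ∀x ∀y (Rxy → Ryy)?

This is shift-reflexivity; the standard corresponding axiom is T□: □(□r → r).

□(□r → r)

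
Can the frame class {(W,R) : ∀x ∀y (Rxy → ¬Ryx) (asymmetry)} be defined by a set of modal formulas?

No — not modally definable

Any modally definable frame class is closed under surjective bounded morphisms.
The 3-cycle (worlds 0,1,2 with 0→1→2→0) is asymmetric. Mapping every world to a single reflexive point • is a surjective bounded morphism, and the reflexive point is not asymmetric (R•• but asymmetry requires ¬R••).
So no modal formula (or set of formulas) defines exactly the asymmetric frames.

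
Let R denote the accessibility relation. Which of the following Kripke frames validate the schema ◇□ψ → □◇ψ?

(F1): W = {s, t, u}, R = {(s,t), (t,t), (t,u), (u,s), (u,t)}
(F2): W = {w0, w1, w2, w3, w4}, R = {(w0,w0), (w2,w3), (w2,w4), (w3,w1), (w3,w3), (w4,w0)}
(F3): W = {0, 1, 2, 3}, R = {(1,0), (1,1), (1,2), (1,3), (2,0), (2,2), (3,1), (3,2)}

The schema corresponds to convergence: ∀x ∀y ∀z (Rxy ∧ Rxz → ∃w (Ryw ∧ Rzw)).
(F1): ✓.
(F2): fails — Rw2w4 and Rw2w3 but w4 and w3 have no common successor.
(F3): fails — R10 and R10 but 0 and 0 have no common successor.

(F1)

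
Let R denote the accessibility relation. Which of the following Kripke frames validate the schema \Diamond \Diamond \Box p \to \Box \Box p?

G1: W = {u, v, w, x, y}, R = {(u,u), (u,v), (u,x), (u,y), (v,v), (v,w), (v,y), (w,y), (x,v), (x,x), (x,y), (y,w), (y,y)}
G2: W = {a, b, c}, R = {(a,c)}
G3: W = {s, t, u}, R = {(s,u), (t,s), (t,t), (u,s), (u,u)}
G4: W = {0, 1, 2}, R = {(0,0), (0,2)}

This is the axiom for a generalized confluence (Geach) condition; its first-order frame correspondent is \forall x \forall y \forall z ((x R^2 y \wedge x R^2 z) \to \exists w (yRw \wedge z = w)).
G1: fails — uR²u, uR²w but no t with uRt and w=t.
G2: satisfies the condition.
G3: fails — sR²s, sR²s but no w with sRw and s=w.
G4: fails — 0R²2, 0R²0 but no w with 2Rw and 0=w.

G2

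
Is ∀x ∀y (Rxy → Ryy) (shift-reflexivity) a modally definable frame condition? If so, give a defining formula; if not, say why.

This is a Sahlqvist condition; the T□ axiom □(□p → p) defines it.
Suppose □(□p→p) is valid. Take Rxy and set V(p)={w : Ryw}. Then at y, □p holds; since □(□p→p) at x, □p→p at y, so p at y, i.e. Ryy.

Yes — defined by □(□p → p)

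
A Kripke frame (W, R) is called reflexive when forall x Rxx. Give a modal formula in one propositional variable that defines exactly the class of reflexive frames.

□s → s

This is reflexivity; the standard corresponding axiom is T: □s → s.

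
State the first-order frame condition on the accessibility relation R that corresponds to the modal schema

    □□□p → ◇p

This is a Sahlqvist (Geach-type) schema ◇^0□^3p → □^0◇^1p.
First-order correspondent: ∀x ∃w (xR³w ∧ xRw).

∀x ∃w (xR³w ∧ xRw)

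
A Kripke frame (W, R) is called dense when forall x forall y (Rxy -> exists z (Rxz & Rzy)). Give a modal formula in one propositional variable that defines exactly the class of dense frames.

A defining formula is □□s → □s (the C4 axiom).

□□s → □s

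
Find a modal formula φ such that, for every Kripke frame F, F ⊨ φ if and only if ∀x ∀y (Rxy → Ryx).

The condition is symmetry. The B schema r → □◇r defines it.

r → □◇r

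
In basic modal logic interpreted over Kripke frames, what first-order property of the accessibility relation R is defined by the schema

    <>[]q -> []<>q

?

Suppose ◇□q→□◇q is valid. Take Rxy, Rxz and set V(q)={w : Ryw}. Then □q at y so ◇□q at x, so □◇q at x, so ◇q at z, giving w with Rzw and Ryw.
Conversely, on a frame with convergence the schema holds at every world under every valuation.
So the correspondent is convergence.

Convergence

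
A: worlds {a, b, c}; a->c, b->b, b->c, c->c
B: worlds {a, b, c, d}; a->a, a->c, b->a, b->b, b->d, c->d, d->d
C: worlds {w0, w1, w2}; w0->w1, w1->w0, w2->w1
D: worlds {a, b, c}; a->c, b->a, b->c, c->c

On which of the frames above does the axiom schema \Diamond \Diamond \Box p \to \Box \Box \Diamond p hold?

A, C, D

The schema corresponds to a generalized confluence (Geach) condition: \forall x \forall y \forall z ((x R^2 y \wedge x R^2 z) \to \exists w (yRw \wedge zRw)).
A: ✓.
B: fails — aR²a, aR²c but no w with aRw and cRw.
C: ✓.
D: ✓.
Valid on: A, C, D.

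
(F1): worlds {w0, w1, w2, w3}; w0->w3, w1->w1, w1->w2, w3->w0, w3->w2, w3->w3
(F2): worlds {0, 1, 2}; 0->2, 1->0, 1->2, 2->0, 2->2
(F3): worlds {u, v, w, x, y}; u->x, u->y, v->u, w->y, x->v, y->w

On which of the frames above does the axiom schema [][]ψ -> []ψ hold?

(F1), (F2)

This is the axiom for density; its first-order frame correspondent is forall x forall y (Rxy -> exists z (Rxz & Rzy)).
(F1): satisfies the condition.
(F2): satisfies the condition.
(F3): fails — Rvu but no z with Rvz and Rzu.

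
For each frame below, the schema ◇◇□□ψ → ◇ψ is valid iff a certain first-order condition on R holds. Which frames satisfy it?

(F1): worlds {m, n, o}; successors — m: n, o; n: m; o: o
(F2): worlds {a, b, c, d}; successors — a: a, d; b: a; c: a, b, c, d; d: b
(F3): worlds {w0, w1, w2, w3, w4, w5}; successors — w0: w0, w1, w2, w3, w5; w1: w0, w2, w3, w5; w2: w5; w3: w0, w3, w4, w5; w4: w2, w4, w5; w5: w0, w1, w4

This is the axiom for a generalized confluence (Geach) condition; its first-order frame correspondent is ∀x ∀y (xR²y → ∃w (yR²w ∧ xRw)).
(F1): fails — nR²n but no w with nR²w and nRw.
(F2): ✓.
(F3): ✓.
Valid on: (F2), (F3).

(F2), (F3)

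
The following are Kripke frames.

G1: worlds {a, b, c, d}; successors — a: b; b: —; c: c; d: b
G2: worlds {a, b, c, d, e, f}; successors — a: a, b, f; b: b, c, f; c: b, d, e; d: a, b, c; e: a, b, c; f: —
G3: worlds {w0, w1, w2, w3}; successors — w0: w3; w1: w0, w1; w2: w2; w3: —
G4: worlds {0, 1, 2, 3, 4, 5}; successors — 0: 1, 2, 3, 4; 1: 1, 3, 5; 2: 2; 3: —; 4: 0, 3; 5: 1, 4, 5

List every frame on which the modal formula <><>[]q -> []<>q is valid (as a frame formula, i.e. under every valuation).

This is the axiom for a generalized confluence (Geach) condition; its first-order frame correspondent is forall x forall y forall z ((x R^2 y & xRz) -> exists w (yRw & zRw)).
G1: satisfies the condition.
G2: fails — aR²a, aRf but no w with aRw and fRw.
G3: fails — w1R²w0, w1Rw1 but no w with w0Rw and w1Rw.
G4: fails — 0R²0, 0R3 but no w with 0Rw and 3Rw.
Valid on: G1.

G1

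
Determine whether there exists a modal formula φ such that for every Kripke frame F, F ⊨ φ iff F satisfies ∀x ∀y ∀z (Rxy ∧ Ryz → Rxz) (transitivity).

Definable; □r → □□r defines it

This is a Sahlqvist condition; the 4 axiom □r → □□r defines it.
Suppose □r→□□r is valid. Take Rxy, Ryz and set V(r)={w : Rxw}. Then □r at x, so □□r at x, so □r at y, so r at z, i.e. Rxz.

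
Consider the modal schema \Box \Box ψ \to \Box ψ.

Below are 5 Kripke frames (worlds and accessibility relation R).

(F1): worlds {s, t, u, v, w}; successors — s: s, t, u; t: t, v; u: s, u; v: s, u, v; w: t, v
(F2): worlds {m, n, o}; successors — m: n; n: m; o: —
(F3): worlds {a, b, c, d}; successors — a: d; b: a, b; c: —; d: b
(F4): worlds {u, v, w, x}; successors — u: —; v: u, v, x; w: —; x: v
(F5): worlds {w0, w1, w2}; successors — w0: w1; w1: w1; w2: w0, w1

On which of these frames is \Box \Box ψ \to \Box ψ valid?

(F1), (F4)

Frame correspondent (Sahlqvist): \forall x \forall y (Rxy \to \exists z (Rxz \wedge Rzy)) — i.e. density.
(F1): condition met.
(F2): fails — Rnm but no z with Rnz and Rzm.
(F3): fails — Rad but no z with Raz and Rzd.
(F4): condition met.
(F5): fails — Rw2w0 but no z with Rw2z and Rzw0.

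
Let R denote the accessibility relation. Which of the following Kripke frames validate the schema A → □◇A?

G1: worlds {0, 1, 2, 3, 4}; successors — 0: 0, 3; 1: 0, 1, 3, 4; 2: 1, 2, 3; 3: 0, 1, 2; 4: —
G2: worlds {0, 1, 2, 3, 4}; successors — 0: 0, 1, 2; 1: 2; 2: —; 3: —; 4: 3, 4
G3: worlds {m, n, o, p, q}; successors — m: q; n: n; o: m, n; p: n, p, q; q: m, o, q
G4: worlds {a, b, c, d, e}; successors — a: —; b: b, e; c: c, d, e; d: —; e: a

This is the axiom for symmetry; its first-order frame correspondent is ∀x ∀y (Rxy → Ryx).
G1: fails — R10 but not R01.
G2: fails — R02 but not R20.
G3: fails — Rom but not Rmo.
G4: fails — Rcd but not Rdc.

none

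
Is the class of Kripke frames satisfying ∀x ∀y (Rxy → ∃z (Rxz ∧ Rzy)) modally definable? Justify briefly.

The condition is density. A defining modal formula is □□q → □q.

Yes — defined by □□q → □q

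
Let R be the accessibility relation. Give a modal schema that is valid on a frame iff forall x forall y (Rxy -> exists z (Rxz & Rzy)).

□□p → □p

A defining formula is □□p → □p (the C4 axiom).
Suppose □□p→□p is valid. Take Rxy and set V(p)={w : xR²w}. Then □□p at x, so □p at x, so p at y, i.e. ∃z(Rxz∧Rzy).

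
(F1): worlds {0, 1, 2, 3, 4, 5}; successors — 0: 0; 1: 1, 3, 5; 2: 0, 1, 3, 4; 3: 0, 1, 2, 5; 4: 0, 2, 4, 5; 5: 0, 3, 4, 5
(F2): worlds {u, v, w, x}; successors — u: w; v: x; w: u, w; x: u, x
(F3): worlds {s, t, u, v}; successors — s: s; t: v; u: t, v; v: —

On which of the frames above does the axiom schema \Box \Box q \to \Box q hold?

Frame correspondent (Sahlqvist): \forall x \forall y (Rxy \to \exists z (Rxz \wedge Rzy)) — i.e. density.
(F1): fails — R32 but no z with R3z and Rz2.
(F2): satisfies the condition.
(F3): fails — Rtv but no z with Rtz and Rzv.

(F2)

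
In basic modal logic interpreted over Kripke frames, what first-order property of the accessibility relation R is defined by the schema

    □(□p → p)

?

shift-reflexivity

Suppose □(□p→p) is valid. Take Rxy and set V(p)={w : Ryw}. Then at y, □p holds; since □(□p→p) at x, □p→p at y, so p at y, i.e. Ryy.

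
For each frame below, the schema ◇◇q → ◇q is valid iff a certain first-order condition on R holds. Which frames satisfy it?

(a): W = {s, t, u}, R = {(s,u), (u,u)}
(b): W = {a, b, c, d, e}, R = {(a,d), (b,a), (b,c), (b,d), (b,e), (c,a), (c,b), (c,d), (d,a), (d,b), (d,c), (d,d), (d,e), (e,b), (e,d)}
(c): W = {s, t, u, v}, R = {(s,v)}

(a), (c)

This is the axiom for transitivity; its first-order frame correspondent is ∀x ∀y ∀z (Rxy ∧ Ryz → Rxz).
(a): ✓.
(b): fails — Rbc and Rcb but not Rbb.
(c): ✓.
Valid on: (a), (c).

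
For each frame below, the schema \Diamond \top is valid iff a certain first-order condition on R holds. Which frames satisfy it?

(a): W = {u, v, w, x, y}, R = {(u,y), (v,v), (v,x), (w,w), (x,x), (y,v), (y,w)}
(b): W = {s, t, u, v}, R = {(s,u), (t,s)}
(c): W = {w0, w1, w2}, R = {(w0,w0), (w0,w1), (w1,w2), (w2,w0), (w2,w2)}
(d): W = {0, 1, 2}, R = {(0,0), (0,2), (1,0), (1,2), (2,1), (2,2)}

This is the axiom for seriality; its first-order frame correspondent is \forall x \exists y Rxy.
(a): satisfies the condition.
(b): fails — world u has no successor.
(c): satisfies the condition.
(d): satisfies the condition.
Valid on: (a), (c), (d).

(a), (c), (d)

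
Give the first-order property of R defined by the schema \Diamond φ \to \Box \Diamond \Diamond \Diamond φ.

\forall x \forall y \forall z ((xRy \wedge xRz) \to \exists w (y = w \wedge z R^3 w))

This is a Sahlqvist (Geach-type) schema ◇^1□^0φ → □^1◇^3φ.
Minimal-valuation argument: fix x; take any y with xR^1y and any z with xR^1z. Set V(φ) to the set of worlds R-reachable from y in exactly 0 steps. Then □^0φ holds at y, so the antecedent holds at x; validity forces ◇^3φ at z, giving a w with zR^3w and yR^0w.
First-order correspondent: \forall x \forall y \forall z ((xRy \wedge xRz) \to \exists w (y = w \wedge z R^3 w)).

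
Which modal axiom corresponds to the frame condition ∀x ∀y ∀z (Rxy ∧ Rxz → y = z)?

The condition is partial functionality. The CD schema ◇s → □s defines it.
Suppose ◇s→□s is valid. Take Rxy, Rxz and set V(s)={y}. Then ◇s at x, so □s at x, so s at z, i.e. z=y.

◇s → □s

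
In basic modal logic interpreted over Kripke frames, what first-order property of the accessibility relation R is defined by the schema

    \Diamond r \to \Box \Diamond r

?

This is the 5 axiom.
Its frame correspondent is the Euclidean property — \forall x \forall y \forall z (Rxy \wedge Rxz \to Ryz).

the Euclidean property: \forall x \forall y \forall z (Rxy \wedge Rxz \to Ryz)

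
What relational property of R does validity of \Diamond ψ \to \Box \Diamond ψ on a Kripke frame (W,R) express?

the Euclidean property: \forall x \forall y \forall z (Rxy \wedge Rxz \to Ryz)

This is the 5 axiom.
It corresponds to the Euclidean property: \forall x \forall y \forall z (Rxy \wedge Rxz \to Ryz).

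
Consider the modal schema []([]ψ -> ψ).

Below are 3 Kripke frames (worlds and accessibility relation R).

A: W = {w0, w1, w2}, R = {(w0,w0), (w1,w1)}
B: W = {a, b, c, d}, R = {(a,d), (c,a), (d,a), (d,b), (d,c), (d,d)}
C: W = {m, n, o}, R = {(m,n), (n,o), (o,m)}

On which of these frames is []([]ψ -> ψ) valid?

A

This is the axiom for shift-reflexivity; its first-order frame correspondent is forall x forall y (Rxy -> Ryy).
A: holds.
B: fails — Rdc but not Rcc.
C: fails — Rno but not Roo.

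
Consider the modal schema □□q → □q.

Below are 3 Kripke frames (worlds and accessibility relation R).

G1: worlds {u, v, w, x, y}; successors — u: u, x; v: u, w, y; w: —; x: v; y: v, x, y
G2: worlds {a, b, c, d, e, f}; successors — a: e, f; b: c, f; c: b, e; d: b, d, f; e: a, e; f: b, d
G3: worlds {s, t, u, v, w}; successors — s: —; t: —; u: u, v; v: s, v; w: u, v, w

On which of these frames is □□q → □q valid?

G3

The schema corresponds to density: ∀x ∀y (Rxy → ∃z (Rxz ∧ Rzy)).
G1: fails — Rvw but no z with Rvz and Rzw.
G2: fails — Rbc but no z with Rbz and Rzc.
G3: ✓.
Valid on: G3.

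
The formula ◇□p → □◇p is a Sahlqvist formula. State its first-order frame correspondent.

convergence

This schema is the .2 axiom.
Its frame correspondent is convergence — ∀x ∀y ∀z (Rxy ∧ Rxz → ∃w (Ryw ∧ Rzw)).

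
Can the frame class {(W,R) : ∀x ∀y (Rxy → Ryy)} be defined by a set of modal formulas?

Yes — defined by □(□r → r)

The condition is shift-reflexivity. A defining modal formula is □(□r → r).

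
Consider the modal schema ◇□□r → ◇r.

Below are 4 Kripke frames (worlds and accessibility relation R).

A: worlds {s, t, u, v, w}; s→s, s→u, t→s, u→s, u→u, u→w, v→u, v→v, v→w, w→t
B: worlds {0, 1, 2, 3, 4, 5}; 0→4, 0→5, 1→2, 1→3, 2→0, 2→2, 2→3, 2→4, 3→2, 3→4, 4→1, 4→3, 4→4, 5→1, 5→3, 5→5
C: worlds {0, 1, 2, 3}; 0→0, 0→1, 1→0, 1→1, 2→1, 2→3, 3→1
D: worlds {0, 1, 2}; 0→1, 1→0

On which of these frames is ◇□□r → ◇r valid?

The schema corresponds to a generalized confluence (Geach) condition: ∀x ∀y (xRy → ∃w (yR²w ∧ xRw)).
A: fails — vRw but no w* with wR²w* and vRw*.
B: ✓.
C: ✓.
D: ✓.
Valid on: B, C, D.

B, C, D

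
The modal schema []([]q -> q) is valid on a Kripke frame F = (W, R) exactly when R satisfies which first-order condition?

Suppose □(□q→q) is valid. Take Rxy and set V(q)={w : Ryw}. Then at y, □q holds; since □(□q→q) at x, □q→q at y, so q at y, i.e. Ryy.
Conversely, any frame satisfying forall x forall y (Rxy -> Ryy) validates the schema.
Frame condition: forall x forall y (Rxy -> Ryy).

Shift-reflexivity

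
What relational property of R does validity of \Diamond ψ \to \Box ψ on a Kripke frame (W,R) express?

Suppose ◇ψ→□ψ is valid. Take Rxy, Rxz and set V(ψ)={y}. Then ◇ψ at x, so □ψ at x, so ψ at z, i.e. z=y.
The converse is a direct semantic check.
Frame condition: \forall x \forall y \forall z (Rxy \wedge Rxz \to y = z).

partial functionality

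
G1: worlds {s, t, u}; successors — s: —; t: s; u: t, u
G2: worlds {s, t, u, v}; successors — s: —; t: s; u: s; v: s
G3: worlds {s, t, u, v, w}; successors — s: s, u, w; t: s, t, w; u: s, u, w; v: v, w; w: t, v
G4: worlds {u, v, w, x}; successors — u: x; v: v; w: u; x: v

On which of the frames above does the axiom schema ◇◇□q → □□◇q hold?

The schema corresponds to a generalized confluence (Geach) condition: ∀x ∀y ∀z ((xR²y ∧ xR²z) → ∃w (yRw ∧ zRw)).
G1: fails — uR²s, uR²s but no w with sRw and sRw.
G2: condition met.
G3: fails — sR²s, sR²w but no w* with sRw* and wRw*.
G4: condition met.

G2, G4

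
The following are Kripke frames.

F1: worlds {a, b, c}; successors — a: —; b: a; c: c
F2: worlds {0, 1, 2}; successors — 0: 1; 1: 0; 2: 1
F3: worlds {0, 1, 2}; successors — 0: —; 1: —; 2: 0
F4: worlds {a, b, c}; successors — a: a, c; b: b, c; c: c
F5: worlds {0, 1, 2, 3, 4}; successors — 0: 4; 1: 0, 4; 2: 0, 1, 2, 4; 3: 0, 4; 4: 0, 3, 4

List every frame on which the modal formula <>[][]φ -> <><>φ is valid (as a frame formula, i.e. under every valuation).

F4, F5

This is the axiom for a generalized confluence (Geach) condition; its first-order frame correspondent is forall x forall y (xRy -> exists w (y R^2 w & x R^2 w)).
F1: fails — bRa but no w with aR²w and bR²w.
F2: fails — 0R1 but no w with 1R²w and 0R²w.
F3: fails — 2R0 but no w with 0R²w and 2R²w.
F4: holds.
F5: holds.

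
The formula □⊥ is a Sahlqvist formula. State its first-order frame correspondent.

emptiness of R

□⊥ is valid iff no world has any successor (otherwise □⊥ fails at any world with one).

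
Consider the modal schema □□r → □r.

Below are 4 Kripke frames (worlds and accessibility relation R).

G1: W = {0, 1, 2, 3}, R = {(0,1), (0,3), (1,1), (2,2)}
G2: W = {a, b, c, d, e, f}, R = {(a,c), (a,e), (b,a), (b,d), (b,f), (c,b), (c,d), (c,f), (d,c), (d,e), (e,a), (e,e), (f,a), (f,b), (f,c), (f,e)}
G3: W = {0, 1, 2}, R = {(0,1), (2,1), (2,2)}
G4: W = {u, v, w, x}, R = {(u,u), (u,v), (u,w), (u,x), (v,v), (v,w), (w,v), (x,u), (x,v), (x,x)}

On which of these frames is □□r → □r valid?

G4

The schema corresponds to density: ∀x ∀y (Rxy → ∃z (Rxz ∧ Rzy)).
G1: fails — R03 but no z with R0z and Rz3.
G2: fails — Rdc but no z with Rdz and Rzc.
G3: fails — R01 but no z with R0z and Rz1.
G4: holds.
Valid on: G4.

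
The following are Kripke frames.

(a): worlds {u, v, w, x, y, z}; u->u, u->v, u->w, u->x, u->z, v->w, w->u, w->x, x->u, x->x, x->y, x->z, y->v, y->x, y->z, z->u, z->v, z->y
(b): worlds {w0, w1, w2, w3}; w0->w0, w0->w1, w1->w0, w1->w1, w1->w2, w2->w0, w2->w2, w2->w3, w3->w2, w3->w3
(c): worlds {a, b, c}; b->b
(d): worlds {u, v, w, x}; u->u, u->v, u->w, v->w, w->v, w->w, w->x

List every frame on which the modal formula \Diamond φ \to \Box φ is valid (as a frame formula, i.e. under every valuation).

This is the axiom for partial functionality; its first-order frame correspondent is \forall x \forall y \forall z (Rxy \wedge Rxz \to y = z).
(a): fails — u sees both u and v.
(b): fails — w0 sees both w0 and w1.
(c): ✓.
(d): fails — u sees both u and v.
Valid on: (c).

(c)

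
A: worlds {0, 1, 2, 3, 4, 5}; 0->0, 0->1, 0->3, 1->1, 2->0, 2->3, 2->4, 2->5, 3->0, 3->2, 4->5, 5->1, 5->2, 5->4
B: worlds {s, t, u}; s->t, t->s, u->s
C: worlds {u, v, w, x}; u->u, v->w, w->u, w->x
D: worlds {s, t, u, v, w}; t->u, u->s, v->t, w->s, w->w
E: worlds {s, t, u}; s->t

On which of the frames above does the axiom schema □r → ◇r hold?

The schema corresponds to seriality: ∀x ∃y Rxy.
A: satisfies the condition.
B: satisfies the condition.
C: fails — world x has no successor.
D: fails — world s has no successor.
E: fails — world t has no successor.
Valid on: A, B.

A, B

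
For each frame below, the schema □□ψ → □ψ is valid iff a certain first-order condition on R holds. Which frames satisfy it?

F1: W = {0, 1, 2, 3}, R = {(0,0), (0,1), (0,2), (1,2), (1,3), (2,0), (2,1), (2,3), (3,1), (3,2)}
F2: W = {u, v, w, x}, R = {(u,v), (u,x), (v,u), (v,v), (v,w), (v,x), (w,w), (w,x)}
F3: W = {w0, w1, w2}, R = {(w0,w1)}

F1, F2

The schema corresponds to density: ∀x ∀y (Rxy → ∃z (Rxz ∧ Rzy)).
F1: ✓.
F2: ✓.
F3: fails — Rw0w1 but no z with Rw0z and Rzw1.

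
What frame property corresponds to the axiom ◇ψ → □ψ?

Suppose ◇ψ→□ψ is valid. Take Rxy, Rxz and set V(ψ)={y}. Then ◇ψ at x, so □ψ at x, so ψ at z, i.e. z=y.

Partial functionality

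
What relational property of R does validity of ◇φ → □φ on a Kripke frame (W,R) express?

partial functionality: ∀x ∀y ∀z (Rxy ∧ Rxz → y = z)

Suppose ◇φ→□φ is valid. Take Rxy, Rxz and set V(φ)={y}. Then ◇φ at x, so □φ at x, so φ at z, i.e. z=y.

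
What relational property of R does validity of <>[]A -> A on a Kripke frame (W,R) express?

This is frame-equivalent to A → □◇A (substitute ¬A for A and contrapose).
Suppose A→□◇A is valid. Take Rxy and set V(A)={x}. Then A at x, so □◇A at x, so ◇A at y, so some z with Ryz has A; z=x, i.e. Ryx.
Conversely, on a frame with symmetry the schema holds at every world under every valuation.
Frame condition: forall x forall y (Rxy -> Ryx).

symmetry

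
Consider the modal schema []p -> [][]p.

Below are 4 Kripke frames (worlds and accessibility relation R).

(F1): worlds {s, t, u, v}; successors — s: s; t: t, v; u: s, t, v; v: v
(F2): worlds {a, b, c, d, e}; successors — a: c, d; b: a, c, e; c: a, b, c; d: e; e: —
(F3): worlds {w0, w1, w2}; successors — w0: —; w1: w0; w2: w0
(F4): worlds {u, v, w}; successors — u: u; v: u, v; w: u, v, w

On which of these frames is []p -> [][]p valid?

(F1), (F3), (F4)

The schema corresponds to transitivity: forall x forall y forall z (Rxy & Ryz -> Rxz).
(F1): holds.
(F2): fails — Rbc and Rcb but not Rbb.
(F3): holds.
(F4): holds.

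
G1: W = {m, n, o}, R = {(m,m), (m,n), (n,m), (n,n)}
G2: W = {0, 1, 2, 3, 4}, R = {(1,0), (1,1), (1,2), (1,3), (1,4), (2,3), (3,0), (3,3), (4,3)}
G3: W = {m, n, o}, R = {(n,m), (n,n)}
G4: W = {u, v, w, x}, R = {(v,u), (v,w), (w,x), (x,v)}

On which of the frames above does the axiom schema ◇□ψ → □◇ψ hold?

G1

The schema corresponds to convergence: ∀x ∀y ∀z (Rxy ∧ Rxz → ∃w (Ryw ∧ Rzw)).
G1: satisfies the condition.
G2: fails — R10 and R10 but 0 and 0 have no common successor.
G3: fails — Rnn and Rnm but n and m have no common successor.
G4: fails — Rvu and Rvu but u and u have no common successor.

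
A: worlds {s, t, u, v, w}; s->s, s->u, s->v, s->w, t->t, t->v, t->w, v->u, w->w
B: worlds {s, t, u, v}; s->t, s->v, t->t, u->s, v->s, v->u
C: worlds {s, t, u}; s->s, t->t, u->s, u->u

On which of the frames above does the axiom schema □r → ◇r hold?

The schema corresponds to seriality: ∀x ∃y Rxy.
A: fails — world u has no successor.
B: holds.
C: holds.

B, C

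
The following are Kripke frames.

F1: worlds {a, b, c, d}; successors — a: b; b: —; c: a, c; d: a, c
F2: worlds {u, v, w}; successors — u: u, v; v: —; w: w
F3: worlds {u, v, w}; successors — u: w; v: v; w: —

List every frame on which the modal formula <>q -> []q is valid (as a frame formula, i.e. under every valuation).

Frame correspondent (Sahlqvist): forall x forall y forall z (Rxy & Rxz -> y = z) — i.e. partial functionality.
F1: fails — c sees both a and c.
F2: fails — u sees both u and v.
F3: condition met.
Valid on: F3.

F3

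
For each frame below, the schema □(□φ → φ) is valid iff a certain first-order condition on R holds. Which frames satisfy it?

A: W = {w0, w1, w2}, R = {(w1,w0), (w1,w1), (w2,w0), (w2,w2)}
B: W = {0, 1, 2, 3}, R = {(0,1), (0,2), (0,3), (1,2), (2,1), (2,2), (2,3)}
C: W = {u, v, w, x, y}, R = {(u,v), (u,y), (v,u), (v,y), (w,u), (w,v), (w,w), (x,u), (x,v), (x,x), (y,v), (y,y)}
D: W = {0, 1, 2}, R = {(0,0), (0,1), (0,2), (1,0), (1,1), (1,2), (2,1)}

Frame correspondent (Sahlqvist): ∀x ∀y (Rxy → Ryy) — i.e. shift-reflexivity.
A: fails — Rw1w0 but not Rw0w0.
B: fails — R01 but not R11.
C: fails — Ruv but not Rvv.
D: fails — R02 but not R22.
Valid on no frame.

none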